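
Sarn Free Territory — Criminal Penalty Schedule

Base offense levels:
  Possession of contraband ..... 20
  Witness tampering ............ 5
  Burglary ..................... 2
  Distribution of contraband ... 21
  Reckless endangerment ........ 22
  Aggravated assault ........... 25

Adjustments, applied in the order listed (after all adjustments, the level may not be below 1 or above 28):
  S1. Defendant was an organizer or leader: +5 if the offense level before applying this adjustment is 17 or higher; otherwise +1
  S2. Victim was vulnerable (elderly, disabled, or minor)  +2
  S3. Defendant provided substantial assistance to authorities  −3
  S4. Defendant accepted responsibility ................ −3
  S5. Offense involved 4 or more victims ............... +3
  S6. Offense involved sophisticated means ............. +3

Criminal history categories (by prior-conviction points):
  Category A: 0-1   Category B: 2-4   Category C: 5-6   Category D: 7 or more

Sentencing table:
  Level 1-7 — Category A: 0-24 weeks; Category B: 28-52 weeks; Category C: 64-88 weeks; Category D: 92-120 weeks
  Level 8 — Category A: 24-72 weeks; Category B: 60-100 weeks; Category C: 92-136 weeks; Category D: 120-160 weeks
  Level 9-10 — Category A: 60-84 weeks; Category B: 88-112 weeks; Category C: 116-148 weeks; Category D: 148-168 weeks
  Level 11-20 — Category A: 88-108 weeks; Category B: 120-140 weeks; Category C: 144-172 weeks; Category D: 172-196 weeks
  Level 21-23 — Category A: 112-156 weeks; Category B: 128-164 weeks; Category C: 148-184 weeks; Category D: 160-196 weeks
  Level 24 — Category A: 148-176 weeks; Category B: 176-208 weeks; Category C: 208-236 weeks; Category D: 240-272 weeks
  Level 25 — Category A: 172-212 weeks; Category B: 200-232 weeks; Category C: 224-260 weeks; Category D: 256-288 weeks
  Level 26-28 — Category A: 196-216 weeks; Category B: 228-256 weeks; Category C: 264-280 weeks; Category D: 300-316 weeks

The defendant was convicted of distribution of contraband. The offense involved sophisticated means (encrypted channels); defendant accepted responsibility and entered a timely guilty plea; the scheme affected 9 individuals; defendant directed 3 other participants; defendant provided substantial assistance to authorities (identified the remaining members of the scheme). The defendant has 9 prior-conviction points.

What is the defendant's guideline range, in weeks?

300-316 weeks

Base offense level for distribution of contraband: 21.
S1 applies (level before this adjustment is 21 ≥ 17, so +5): 21 + 5 = 26.
S2 does not apply.
S3 applies: 26 − 3 = 23.
S4 applies: 23 − 3 = 20.
S5 applies: 20 + 3 = 23.
S6 applies: 23 + 3 = 26.
Final offense level: 26.
Criminal history: 9 prior points → Category D (7+).
Level 26 falls in the 26-28 band.
Grid: Level 26-28 × Category D = 300-316 weeks.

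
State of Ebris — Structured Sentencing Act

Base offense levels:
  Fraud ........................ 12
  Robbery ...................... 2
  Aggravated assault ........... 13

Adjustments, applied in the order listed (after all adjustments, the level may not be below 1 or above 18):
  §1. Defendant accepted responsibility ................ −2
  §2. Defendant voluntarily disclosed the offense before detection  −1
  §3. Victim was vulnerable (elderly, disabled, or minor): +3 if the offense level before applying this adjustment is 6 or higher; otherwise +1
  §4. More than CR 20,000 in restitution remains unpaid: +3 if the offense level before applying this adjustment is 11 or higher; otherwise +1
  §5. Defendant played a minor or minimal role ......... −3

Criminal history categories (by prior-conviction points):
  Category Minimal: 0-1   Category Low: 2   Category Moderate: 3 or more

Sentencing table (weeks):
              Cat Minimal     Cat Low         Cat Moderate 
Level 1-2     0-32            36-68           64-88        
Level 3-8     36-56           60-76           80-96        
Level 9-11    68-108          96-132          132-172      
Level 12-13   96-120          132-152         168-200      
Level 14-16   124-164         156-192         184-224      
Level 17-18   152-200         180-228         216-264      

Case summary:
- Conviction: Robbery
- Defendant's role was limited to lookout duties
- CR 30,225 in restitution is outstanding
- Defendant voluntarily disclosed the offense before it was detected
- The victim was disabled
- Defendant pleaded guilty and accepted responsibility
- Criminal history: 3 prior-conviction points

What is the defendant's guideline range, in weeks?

Base offense level for robbery: 2.
§1 applies: 2 − 2 = 0.
§2 applies: 0 − 1 = -1.
§3 applies (level before this adjustment is -1 < 6, so +1): -1 + 1 = 0.
§4 applies (level before this adjustment is 0 < 11, so +1): 0 + 1 = 1.
§5 applies: 1 − 3 = -2.
Level -2 is below the minimum of 1; floored at 1.
Final offense level: 1.
Criminal history: 3 prior points → Category Moderate (3+).
Level 1 falls in the 1-2 band.
Grid: Level 1-2 × Category Moderate = 64-88 weeks.

64-88 weeks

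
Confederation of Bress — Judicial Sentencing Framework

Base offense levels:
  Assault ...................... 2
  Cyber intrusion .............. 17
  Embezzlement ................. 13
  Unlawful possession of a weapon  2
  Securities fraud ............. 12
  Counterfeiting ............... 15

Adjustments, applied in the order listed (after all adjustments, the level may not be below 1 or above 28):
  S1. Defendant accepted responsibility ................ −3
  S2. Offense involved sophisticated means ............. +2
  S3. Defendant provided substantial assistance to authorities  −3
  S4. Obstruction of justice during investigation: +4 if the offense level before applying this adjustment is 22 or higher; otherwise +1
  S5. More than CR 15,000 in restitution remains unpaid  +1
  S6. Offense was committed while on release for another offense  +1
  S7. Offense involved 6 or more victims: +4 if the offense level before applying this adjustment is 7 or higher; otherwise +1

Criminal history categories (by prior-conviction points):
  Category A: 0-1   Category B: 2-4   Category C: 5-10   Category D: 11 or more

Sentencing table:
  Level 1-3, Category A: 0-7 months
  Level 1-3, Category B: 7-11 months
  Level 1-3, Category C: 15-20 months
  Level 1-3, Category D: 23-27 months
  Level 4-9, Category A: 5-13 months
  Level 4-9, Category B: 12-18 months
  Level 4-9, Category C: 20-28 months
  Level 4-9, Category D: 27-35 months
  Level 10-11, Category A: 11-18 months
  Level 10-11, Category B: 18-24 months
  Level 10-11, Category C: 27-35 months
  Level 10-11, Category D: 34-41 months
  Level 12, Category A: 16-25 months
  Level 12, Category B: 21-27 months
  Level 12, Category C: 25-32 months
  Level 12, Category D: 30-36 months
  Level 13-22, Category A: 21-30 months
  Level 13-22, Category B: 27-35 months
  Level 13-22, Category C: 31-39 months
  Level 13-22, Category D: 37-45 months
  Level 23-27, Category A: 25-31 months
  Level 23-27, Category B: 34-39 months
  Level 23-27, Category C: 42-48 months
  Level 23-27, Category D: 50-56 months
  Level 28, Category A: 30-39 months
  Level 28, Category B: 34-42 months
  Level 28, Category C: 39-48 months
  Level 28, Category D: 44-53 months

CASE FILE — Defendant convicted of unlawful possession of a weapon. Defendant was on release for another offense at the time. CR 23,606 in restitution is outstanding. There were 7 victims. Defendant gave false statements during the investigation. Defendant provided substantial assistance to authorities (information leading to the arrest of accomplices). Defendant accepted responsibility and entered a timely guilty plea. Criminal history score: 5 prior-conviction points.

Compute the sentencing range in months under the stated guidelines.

15-20 months

Base offense level for unlawful possession of a weapon: 2.
S1 applies: 2 − 3 = -1.
S2 does not apply.
S3 applies: -1 − 3 = -4.
S4 applies (level before this adjustment is -4 < 22, so +1): -4 + 1 = -3.
S5 applies: -3 + 1 = -2.
S6 applies: -2 + 1 = -1.
S7 applies (level before this adjustment is -1 < 7, so +1): -1 + 1 = 0.
Level 0 is below the minimum of 1; floored at 1.
Final offense level: 1.
Criminal history: 5 prior points → Category C (5-10).
Level 1 falls in the 1-3 band.
Grid: Level 1-3 × Category C = 15-20 months.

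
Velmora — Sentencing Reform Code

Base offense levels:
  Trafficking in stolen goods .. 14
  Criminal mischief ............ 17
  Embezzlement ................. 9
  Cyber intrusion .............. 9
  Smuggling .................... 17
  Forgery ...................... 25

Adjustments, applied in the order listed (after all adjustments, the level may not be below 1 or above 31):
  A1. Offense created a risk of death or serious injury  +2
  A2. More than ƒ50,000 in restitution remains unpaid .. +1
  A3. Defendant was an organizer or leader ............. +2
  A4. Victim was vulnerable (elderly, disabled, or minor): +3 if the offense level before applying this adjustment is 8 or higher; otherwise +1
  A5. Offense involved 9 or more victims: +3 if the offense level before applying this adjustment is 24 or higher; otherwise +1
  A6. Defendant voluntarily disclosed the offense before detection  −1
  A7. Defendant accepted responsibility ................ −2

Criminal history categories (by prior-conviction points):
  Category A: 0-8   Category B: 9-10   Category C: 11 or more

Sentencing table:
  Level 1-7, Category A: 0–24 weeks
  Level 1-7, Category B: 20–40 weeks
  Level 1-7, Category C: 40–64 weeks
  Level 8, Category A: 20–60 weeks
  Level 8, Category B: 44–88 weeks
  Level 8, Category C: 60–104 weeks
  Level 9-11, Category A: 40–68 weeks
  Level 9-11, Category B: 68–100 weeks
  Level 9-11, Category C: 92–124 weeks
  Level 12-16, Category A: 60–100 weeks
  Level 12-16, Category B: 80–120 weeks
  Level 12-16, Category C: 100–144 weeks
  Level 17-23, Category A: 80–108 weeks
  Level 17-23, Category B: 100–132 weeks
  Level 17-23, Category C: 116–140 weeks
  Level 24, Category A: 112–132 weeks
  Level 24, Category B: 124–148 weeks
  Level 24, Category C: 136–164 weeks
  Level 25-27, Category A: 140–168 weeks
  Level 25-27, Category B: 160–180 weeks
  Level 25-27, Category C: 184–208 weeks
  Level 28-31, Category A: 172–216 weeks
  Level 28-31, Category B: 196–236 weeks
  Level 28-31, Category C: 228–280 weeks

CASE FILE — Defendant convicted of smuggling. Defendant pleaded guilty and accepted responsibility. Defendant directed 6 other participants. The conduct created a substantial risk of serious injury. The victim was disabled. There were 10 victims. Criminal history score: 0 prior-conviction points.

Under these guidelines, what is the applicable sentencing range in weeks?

Base offense level for smuggling: 17.
A1 applies: 17 + 2 = 19.
A3 applies: 19 + 2 = 21.
A4 applies (level before this adjustment is 21 ≥ 8, so +3): 21 + 3 = 24.
A5 applies (level before this adjustment is 24 ≥ 24, so +3): 24 + 3 = 27.
A6 does not apply.
A7 applies: 27 − 2 = 25.
Final offense level: 25.
Criminal history: 0 prior points → Category A (0-8).
Level 25 falls in the 25-27 band.
Grid: Level 25-27 × Category A = 140-168 weeks.

140-168 weeks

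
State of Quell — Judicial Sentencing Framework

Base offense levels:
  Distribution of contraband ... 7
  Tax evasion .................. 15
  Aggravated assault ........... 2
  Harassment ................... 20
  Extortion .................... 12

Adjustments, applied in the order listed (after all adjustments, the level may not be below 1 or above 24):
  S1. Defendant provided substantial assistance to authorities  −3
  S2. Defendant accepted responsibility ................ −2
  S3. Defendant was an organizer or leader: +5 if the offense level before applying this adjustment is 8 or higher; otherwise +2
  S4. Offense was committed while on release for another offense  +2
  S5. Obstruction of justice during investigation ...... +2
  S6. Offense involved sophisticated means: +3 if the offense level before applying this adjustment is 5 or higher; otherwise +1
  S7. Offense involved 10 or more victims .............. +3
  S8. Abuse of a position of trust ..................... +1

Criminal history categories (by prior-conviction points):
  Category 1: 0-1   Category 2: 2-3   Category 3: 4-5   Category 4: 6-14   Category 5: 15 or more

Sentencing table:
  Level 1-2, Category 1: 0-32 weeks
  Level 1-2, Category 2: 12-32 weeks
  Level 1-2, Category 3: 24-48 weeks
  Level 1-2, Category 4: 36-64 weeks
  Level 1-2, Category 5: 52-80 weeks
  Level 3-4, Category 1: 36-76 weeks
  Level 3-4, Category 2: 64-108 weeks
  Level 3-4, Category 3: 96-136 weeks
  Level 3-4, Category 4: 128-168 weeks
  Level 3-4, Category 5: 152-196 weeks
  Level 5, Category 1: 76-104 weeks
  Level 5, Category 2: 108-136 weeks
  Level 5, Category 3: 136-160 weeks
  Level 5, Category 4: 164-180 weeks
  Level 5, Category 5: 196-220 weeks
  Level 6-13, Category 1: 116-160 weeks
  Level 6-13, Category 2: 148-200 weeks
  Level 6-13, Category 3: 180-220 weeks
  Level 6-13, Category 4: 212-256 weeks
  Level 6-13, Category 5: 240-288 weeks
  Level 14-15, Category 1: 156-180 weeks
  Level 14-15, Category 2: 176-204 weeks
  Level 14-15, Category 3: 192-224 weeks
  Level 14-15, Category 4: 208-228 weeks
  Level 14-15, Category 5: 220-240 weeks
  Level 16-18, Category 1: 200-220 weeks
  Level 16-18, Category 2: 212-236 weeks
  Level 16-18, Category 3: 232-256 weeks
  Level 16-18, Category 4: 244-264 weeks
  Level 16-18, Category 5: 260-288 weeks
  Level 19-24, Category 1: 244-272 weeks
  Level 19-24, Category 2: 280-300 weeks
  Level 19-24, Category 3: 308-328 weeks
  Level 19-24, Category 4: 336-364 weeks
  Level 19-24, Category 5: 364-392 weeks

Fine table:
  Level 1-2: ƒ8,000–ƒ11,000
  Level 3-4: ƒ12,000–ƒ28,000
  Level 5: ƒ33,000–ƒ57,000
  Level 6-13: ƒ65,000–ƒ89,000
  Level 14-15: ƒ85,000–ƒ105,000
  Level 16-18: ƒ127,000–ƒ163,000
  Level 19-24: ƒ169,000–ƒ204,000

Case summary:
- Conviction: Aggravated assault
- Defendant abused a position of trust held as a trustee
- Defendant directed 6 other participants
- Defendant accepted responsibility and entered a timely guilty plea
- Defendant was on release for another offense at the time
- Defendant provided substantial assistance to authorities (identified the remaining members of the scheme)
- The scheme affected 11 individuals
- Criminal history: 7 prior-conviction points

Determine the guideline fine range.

ƒ33,000–ƒ57,000

Base offense level for aggravated assault: 2.
S1 applies: 2 − 3 = -1.
S2 applies: -1 − 2 = -3.
S3 applies (level before this adjustment is -3 < 8, so +2): -3 + 2 = -1.
S4 applies: -1 + 2 = 1.
S6 does not apply.
S7 applies: 1 + 3 = 4.
S8 applies: 4 + 1 = 5.
Final offense level: 5.
Level 5 falls in the 5 band.
Fine table: Level 5 → ƒ33,000–ƒ57,000.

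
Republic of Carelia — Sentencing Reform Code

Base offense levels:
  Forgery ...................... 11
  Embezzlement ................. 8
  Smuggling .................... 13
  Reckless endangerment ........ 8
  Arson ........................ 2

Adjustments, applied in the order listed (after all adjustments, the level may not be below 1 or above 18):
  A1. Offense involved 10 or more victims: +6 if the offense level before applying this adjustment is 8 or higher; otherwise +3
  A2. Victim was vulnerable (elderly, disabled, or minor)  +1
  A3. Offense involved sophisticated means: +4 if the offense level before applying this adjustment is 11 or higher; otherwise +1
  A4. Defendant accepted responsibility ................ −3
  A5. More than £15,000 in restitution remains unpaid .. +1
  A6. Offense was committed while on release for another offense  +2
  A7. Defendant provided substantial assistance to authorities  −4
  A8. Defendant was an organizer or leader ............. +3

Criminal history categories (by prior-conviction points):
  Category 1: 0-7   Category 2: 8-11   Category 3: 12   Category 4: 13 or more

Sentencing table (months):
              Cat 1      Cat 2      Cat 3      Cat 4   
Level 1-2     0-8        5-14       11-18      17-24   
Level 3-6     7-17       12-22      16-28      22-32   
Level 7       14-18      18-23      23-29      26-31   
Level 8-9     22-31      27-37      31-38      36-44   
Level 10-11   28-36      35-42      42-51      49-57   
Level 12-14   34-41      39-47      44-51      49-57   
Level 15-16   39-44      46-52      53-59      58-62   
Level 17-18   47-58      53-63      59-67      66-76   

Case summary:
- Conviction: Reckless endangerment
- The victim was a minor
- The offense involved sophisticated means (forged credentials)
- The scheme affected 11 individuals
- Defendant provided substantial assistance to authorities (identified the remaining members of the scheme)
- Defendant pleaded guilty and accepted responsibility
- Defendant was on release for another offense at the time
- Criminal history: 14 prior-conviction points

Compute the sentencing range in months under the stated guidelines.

Base offense level for reckless endangerment: 8.
A1 applies (level before this adjustment is 8 ≥ 8, so +6): 8 + 6 = 14.
A2 applies: 14 + 1 = 15.
A3 applies (level before this adjustment is 15 ≥ 11, so +4): 15 + 4 = 19.
A4 applies: 19 − 3 = 16.
A5 does not apply.
A6 applies: 16 + 2 = 18.
A7 applies: 18 − 4 = 14.
Final offense level: 14.
Criminal history: 14 prior points → Category 4 (13+).
Level 14 falls in the 12-14 band.
Grid: Level 12-14 × Category 4 = 49-57 months.

49-57 months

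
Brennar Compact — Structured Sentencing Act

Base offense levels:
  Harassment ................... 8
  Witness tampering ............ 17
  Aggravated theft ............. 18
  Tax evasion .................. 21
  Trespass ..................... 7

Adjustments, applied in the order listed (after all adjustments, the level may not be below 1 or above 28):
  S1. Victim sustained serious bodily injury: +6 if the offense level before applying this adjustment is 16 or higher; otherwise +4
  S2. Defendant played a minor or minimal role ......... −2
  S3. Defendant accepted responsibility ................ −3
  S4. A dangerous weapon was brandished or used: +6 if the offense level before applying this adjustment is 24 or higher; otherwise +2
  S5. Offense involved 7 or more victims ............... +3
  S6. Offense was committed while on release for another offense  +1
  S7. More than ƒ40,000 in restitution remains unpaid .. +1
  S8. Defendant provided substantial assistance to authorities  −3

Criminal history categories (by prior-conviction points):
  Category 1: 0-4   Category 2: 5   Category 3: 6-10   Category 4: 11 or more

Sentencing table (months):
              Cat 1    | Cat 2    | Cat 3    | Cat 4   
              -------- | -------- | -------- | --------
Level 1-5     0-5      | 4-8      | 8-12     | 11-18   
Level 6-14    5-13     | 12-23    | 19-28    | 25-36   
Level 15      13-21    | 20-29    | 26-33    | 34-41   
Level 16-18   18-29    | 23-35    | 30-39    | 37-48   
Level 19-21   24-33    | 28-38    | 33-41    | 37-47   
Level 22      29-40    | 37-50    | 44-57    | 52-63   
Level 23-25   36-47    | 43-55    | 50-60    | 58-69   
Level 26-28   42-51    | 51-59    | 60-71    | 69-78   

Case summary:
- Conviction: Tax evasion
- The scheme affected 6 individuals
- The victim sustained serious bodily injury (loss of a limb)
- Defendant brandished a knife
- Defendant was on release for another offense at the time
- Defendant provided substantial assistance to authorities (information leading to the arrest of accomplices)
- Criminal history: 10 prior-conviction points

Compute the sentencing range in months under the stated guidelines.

Base offense level for tax evasion: 21.
S1 applies (level before this adjustment is 21 ≥ 16, so +6): 21 + 6 = 27.
S2 does not apply.
S4 applies (level before this adjustment is 27 ≥ 24, so +6): 27 + 6 = 33.
S5 does not apply.
S6 applies: 33 + 1 = 34.
S8 applies: 34 − 3 = 31.
Level 31 exceeds the maximum of 28; capped at 28.
Final offense level: 28.
Criminal history: 10 prior points → Category 3 (6-10).
Level 28 falls in the 26-28 band.
Grid: Level 26-28 × Category 3 = 60-71 months.

60-71 months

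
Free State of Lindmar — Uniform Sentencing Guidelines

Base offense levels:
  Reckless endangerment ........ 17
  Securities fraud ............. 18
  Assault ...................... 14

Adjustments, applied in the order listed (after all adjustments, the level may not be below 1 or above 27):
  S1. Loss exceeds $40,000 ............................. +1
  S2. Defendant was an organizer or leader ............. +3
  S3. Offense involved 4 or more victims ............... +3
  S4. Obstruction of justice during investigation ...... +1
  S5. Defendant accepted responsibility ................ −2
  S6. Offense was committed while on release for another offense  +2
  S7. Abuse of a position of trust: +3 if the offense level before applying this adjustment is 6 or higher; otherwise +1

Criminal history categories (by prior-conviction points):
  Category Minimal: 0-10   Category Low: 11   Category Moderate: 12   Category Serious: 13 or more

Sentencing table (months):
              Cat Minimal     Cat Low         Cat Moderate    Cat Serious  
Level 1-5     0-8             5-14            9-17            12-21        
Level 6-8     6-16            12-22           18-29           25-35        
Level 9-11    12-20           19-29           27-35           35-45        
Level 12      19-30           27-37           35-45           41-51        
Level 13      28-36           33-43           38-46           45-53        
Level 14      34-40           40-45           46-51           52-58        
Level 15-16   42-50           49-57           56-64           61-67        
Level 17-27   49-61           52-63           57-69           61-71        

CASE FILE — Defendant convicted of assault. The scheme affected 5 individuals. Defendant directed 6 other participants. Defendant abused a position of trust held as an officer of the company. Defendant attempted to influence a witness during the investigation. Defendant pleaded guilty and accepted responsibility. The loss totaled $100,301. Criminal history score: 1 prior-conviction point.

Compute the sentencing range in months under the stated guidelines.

49-61 months

Base offense level for assault: 14.
S1 applies: 14 + 1 = 15.
S2 applies: 15 + 3 = 18.
S3 applies: 18 + 3 = 21.
S4 applies: 21 + 1 = 22.
S5 applies: 22 − 2 = 20.
S7 applies (level before this adjustment is 20 ≥ 6, so +3): 20 + 3 = 23.
Final offense level: 23.
Criminal history: 1 prior point → Category Minimal (0-10).
Level 23 falls in the 17-27 band.
Grid: Level 17-27 × Category Minimal = 49-61 months.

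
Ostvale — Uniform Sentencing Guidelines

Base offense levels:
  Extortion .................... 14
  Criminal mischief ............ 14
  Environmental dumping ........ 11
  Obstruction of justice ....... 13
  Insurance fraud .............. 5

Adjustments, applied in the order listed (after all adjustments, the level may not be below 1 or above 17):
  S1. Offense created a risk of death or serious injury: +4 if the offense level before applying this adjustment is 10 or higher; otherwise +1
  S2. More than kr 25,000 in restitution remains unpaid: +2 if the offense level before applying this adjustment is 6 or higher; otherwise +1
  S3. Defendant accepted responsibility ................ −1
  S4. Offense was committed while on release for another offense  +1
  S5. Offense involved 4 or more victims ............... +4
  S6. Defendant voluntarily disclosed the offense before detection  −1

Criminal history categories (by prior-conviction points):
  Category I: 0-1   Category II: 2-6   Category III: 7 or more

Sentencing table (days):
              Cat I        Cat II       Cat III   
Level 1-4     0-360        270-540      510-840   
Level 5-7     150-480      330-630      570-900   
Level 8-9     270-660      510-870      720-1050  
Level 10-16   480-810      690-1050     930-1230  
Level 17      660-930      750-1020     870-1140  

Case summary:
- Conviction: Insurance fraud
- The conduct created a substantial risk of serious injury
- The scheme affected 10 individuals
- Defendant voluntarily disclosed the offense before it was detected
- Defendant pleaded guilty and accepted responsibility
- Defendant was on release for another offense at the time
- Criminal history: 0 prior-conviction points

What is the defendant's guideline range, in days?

270-660 days

Base offense level for insurance fraud: 5.
S1 applies (level before this adjustment is 5 < 10, so +1): 5 + 1 = 6.
S3 applies: 6 − 1 = 5.
S4 applies: 5 + 1 = 6.
S5 applies: 6 + 4 = 10.
S6 applies: 10 − 1 = 9.
Final offense level: 9.
Criminal history: 0 prior points → Category I (0-1).
Level 9 falls in the 8-9 band.
Grid: Level 8-9 × Category I = 270-660 days.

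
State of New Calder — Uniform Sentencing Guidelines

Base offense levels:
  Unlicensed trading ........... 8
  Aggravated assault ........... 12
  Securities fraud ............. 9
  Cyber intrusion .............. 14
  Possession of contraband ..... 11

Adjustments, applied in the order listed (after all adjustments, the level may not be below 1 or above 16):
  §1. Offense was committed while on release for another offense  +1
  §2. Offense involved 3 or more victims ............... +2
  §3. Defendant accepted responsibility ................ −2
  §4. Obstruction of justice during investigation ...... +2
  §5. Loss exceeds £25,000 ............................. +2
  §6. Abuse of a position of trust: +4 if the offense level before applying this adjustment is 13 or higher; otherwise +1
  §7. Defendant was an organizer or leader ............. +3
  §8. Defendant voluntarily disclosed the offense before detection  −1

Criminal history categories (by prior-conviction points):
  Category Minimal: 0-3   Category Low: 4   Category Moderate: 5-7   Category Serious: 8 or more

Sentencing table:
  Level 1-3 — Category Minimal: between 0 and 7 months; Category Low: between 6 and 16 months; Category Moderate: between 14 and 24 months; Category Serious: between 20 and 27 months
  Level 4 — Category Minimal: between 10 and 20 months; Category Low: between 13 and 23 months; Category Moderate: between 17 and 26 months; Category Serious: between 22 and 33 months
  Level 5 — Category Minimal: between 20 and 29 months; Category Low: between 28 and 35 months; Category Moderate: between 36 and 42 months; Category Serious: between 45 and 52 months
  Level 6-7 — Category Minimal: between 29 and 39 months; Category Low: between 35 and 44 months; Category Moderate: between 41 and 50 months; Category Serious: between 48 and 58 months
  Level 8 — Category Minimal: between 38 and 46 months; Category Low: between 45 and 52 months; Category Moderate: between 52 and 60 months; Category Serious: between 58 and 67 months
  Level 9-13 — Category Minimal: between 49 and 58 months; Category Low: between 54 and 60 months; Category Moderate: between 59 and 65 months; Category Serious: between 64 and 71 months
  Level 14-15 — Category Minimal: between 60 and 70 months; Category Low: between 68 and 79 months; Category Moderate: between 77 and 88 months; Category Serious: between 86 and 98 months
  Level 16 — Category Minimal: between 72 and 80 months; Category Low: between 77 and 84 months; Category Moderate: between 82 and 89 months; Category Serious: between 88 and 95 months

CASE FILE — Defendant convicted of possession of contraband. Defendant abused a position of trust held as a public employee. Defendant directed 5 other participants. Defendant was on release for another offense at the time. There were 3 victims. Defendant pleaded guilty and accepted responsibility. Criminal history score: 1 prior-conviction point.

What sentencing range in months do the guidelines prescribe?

Base offense level for possession of contraband: 11.
§1 applies: 11 + 1 = 12.
§2 applies: 12 + 2 = 14.
§3 applies: 14 − 2 = 12.
§6 applies (level before this adjustment is 12 < 13, so +1): 12 + 1 = 13.
§7 applies: 13 + 3 = 16.
§8 does not apply.
Final offense level: 16.
Criminal history: 1 prior point → Category Minimal (0-3).
Level 16 falls in the 16 band.
Grid: Level 16 × Category Minimal = 72-80 months.

72-80 months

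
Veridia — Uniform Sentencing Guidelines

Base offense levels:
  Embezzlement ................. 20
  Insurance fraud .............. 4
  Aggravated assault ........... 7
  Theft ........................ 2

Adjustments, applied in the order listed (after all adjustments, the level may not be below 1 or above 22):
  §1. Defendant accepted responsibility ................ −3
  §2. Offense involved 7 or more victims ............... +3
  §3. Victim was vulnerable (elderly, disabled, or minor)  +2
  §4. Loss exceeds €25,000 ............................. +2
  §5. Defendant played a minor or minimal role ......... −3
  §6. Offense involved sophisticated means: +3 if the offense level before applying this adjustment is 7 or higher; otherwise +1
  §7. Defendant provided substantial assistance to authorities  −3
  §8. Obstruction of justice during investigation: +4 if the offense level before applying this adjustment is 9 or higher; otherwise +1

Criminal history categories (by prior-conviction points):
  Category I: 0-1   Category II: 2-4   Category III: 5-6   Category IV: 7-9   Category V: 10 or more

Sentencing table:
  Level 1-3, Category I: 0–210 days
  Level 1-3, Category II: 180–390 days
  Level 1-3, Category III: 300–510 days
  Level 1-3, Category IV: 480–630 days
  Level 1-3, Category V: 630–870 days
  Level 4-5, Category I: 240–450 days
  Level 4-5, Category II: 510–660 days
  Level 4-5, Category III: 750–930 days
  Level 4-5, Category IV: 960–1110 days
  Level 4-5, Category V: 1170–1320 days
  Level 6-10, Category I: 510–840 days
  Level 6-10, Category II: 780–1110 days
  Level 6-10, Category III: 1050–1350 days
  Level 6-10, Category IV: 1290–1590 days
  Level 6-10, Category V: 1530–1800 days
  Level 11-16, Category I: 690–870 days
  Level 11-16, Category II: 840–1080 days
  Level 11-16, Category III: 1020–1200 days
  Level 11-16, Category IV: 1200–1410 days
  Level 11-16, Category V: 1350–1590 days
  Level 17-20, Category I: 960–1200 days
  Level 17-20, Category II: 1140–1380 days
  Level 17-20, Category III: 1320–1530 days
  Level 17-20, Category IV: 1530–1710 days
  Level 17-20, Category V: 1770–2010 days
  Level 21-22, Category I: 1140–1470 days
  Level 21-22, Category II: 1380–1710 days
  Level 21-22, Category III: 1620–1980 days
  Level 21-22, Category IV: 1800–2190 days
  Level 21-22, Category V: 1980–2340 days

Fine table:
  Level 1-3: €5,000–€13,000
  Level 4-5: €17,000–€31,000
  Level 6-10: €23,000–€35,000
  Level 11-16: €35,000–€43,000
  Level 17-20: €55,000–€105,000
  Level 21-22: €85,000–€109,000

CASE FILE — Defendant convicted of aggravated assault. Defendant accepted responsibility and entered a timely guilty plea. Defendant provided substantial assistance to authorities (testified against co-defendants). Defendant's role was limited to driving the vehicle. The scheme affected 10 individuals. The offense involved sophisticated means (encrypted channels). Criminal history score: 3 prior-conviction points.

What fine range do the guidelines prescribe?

€5,000–€13,000

Base offense level for aggravated assault: 7.
§1 applies: 7 − 3 = 4.
§2 applies: 4 + 3 = 7.
§5 applies: 7 − 3 = 4.
§6 applies (level before this adjustment is 4 < 7, so +1): 4 + 1 = 5.
§7 applies: 5 − 3 = 2.
§8 does not apply.
Final offense level: 2.
Level 2 falls in the 1-3 band.
Fine table: Level 1-3 → €5,000–€13,000.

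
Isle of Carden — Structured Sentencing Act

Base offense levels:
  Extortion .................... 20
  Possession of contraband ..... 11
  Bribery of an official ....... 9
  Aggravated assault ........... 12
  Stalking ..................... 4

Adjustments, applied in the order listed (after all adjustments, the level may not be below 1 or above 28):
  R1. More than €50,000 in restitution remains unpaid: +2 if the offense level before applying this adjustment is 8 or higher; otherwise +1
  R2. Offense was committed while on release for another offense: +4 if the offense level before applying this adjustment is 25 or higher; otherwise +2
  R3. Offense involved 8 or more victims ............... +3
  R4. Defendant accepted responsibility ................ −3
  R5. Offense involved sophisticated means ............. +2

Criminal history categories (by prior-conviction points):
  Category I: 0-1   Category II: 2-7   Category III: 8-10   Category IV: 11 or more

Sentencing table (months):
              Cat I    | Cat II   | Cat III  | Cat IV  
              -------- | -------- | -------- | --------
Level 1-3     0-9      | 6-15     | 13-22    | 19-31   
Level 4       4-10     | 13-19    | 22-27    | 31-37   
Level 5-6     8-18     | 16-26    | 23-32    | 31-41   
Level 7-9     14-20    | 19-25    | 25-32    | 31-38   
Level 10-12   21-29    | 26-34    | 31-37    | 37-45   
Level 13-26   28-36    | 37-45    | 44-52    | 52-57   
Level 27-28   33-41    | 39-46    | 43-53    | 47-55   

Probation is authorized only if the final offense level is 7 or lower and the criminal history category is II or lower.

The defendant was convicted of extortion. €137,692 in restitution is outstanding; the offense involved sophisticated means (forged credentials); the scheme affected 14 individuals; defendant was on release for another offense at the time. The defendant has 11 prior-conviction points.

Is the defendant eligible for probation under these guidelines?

Base offense level for extortion: 20.
R1 applies (level before this adjustment is 20 ≥ 8, so +2): 20 + 2 = 22.
R2 applies (level before this adjustment is 22 < 25, so +2): 22 + 2 = 24.
R3 applies: 24 + 3 = 27.
R4 does not apply.
R5 applies: 27 + 2 = 29.
Level 29 exceeds the maximum of 28; capped at 28.
Final offense level: 28.
Criminal history: 11 prior points → Category IV (11+).
Level 28 falls in the 27-28 band.
Grid: Level 27-28 × Category IV = 47-55 months.
Probation check: level 28 > 7 and category IV > II → not eligible.

No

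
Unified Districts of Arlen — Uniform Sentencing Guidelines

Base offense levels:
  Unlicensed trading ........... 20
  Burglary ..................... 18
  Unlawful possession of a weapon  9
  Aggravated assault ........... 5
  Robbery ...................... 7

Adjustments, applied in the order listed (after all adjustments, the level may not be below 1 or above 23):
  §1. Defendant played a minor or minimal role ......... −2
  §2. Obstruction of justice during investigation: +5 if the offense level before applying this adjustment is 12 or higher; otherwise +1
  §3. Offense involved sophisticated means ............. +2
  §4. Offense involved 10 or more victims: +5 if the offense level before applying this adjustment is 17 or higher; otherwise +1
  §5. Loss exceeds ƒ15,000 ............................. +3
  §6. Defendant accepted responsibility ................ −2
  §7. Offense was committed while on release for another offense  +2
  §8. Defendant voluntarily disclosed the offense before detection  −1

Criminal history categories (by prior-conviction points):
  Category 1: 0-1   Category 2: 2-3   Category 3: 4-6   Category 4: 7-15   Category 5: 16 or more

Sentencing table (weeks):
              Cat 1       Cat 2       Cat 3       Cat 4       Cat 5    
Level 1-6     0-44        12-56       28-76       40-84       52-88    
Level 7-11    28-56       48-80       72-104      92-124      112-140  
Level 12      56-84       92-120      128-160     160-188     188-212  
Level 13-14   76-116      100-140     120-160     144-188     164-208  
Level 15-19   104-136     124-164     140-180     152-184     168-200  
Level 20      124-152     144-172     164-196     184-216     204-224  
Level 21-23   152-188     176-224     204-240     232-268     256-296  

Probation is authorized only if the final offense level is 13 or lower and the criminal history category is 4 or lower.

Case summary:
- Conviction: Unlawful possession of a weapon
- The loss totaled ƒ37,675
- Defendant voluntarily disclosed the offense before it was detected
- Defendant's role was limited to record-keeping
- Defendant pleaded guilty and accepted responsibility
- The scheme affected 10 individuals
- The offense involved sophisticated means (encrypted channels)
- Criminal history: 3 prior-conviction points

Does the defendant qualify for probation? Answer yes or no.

Yes

Base offense level for unlawful possession of a weapon: 9.
§1 applies: 9 − 2 = 7.
§3 applies: 7 + 2 = 9.
§4 applies (level before this adjustment is 9 < 17, so +1): 9 + 1 = 10.
§5 applies: 10 + 3 = 13.
§6 applies: 13 − 2 = 11.
§7 does not apply.
§8 applies: 11 − 1 = 10.
Final offense level: 10.
Criminal history: 3 prior points → Category 2 (2-3).
Level 10 falls in the 7-11 band.
Grid: Level 7-11 × Category 2 = 48-80 weeks.
Probation check: level 10 ≤ 13 and category 2 ≤ 4 → eligible.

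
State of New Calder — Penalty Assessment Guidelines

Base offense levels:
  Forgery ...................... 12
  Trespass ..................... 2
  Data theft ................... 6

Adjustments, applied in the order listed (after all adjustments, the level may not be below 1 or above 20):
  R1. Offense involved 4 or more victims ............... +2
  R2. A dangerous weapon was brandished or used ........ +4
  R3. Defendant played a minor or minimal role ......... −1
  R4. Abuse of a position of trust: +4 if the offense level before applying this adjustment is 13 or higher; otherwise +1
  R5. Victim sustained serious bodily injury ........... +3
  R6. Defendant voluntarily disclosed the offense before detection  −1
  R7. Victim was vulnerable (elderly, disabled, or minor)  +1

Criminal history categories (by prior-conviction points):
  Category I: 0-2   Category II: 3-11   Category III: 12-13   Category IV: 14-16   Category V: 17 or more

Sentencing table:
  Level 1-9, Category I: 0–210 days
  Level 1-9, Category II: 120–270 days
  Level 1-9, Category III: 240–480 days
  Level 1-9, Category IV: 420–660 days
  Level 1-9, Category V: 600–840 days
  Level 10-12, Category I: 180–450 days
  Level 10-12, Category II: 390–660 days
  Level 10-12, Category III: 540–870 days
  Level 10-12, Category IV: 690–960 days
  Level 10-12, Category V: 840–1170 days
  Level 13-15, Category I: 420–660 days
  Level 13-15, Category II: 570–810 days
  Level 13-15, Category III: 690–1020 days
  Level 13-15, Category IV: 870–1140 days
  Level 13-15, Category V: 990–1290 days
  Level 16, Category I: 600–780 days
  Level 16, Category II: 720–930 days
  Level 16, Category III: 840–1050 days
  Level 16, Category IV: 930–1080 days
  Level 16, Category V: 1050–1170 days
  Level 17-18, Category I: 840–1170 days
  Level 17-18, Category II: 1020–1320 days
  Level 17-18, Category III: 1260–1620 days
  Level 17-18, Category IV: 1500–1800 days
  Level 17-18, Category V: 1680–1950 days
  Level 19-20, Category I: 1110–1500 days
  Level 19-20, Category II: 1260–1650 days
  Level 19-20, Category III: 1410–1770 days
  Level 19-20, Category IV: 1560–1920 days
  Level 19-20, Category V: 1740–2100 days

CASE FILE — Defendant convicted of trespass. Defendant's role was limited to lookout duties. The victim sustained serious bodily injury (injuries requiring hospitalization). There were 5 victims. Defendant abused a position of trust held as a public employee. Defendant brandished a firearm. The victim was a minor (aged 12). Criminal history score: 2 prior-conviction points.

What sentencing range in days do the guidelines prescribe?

180-450 days

Base offense level for trespass: 2.
R1 applies: 2 + 2 = 4.
R2 applies: 4 + 4 = 8.
R3 applies: 8 − 1 = 7.
R4 applies (level before this adjustment is 7 < 13, so +1): 7 + 1 = 8.
R5 applies: 8 + 3 = 11.
R7 applies: 11 + 1 = 12.
Final offense level: 12.
Criminal history: 2 prior points → Category I (0-2).
Level 12 falls in the 10-12 band.
Grid: Level 10-12 × Category I = 180-450 days.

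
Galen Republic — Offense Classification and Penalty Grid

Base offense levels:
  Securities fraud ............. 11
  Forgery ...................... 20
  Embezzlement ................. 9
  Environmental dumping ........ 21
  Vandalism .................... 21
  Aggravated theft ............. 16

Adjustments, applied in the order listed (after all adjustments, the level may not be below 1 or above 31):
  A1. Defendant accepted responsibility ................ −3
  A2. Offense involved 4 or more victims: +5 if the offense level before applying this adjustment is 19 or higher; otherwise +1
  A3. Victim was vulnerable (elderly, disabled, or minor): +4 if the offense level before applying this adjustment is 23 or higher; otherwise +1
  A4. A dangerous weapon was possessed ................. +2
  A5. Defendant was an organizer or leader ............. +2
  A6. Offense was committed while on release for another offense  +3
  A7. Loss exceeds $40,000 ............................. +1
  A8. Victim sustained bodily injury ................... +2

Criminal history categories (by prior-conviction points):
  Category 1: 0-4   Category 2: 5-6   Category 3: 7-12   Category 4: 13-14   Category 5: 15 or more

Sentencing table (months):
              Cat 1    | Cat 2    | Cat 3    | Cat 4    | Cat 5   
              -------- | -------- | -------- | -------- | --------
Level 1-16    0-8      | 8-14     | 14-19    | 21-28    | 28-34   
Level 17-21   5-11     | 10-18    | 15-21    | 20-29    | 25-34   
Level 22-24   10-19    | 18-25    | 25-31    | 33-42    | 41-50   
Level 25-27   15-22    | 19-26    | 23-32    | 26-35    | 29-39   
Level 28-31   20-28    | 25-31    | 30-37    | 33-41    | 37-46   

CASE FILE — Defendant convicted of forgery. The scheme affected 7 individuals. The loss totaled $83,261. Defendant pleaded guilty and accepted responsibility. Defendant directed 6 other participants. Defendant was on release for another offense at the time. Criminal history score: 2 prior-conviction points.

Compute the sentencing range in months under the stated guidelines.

10-19 months

Base offense level for forgery: 20.
A1 applies: 20 − 3 = 17.
A2 applies (level before this adjustment is 17 < 19, so +1): 17 + 1 = 18.
A5 applies: 18 + 2 = 20.
A6 applies: 20 + 3 = 23.
A7 applies: 23 + 1 = 24.
Final offense level: 24.
Criminal history: 2 prior points → Category 1 (0-4).
Level 24 falls in the 22-24 band.
Grid: Level 22-24 × Category 1 = 10-19 months.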